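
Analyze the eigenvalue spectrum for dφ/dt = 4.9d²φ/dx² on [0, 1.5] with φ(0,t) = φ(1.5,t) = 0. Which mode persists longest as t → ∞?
Eigenvalues: λₙ = 4.9n²π²/1.5².
First three modes:
  n=1: λ₁ = 4.9π²/1.5² ≈ 21.494
  n=2: λ₂ = 19.6π²/1.5² ≈ 85.975 (4× faster decay)
  n=3: λ₃ = 44.1π²/1.5² ≈ 193.444 (9× faster decay)
As t → ∞, higher modes decay exponentially faster. The n=1 mode dominates: φ ~ c₁ sin(πx/1.5) e^{-λ₁t}.
Decay rate: λ₁ = 4.9π²/1.5² ≈ 21.494.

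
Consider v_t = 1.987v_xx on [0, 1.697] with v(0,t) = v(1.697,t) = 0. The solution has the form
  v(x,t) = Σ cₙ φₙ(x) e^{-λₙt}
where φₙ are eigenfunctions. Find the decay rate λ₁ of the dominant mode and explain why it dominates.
Eigenvalues: λₙ = 1.987n²π²/1.697².
First three modes:
  n=1: λ₁ = 1.987π²/1.697² ≈ 6.81
  n=2: λ₂ = 7.948π²/1.697² ≈ 27.239 (4× faster decay)
  n=3: λ₃ = 17.883π²/1.697² ≈ 61.288 (9× faster decay)
As t → ∞, higher modes decay exponentially faster. The n=1 mode dominates: v ~ c₁ sin(πx/1.697) e^{-λ₁t}.
Decay rate: λ₁ = 1.987π²/1.697² ≈ 6.81.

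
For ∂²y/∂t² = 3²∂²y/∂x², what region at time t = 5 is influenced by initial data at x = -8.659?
Domain of influence: [-23.659, 6.341]. Data at x = -8.659 spreads outward at speed 3.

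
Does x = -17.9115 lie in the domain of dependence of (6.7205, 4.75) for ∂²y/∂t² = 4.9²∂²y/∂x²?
No. The domain of dependence is [-16.5545, 29.9955], and -17.9115 is outside this interval.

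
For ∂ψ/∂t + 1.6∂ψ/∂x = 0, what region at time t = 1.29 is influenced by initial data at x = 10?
At x = 12.064. The characteristic carries data from (10, 0) to (12.064, 1.29).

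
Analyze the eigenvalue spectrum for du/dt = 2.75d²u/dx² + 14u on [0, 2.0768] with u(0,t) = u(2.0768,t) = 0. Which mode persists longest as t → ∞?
Eigenvalues: λₙ = 2.75n²π²/2.0768² - 14.
First three modes:
  n=1: λ₁ = 2.75π²/2.0768² - 14 ≈ -7.707
  n=2: λ₂ = 11π²/2.0768² - 14 ≈ 11.171
  n=3: λ₃ = 24.75π²/2.0768² - 14 ≈ 42.635
Since 2.75π²/2.0768² ≈ 6.293 < 14, λ₁ < 0.
The n=1 mode grows fastest (−λₙ is largest for n=1) → dominates.
Asymptotic: u ~ c₁ sin(πx/2.0768) e^{7.707t} (exponential growth at rate −λ₁ ≈ 7.707).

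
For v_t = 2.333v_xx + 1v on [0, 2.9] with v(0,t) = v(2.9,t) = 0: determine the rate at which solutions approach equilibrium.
Eigenvalues: λₙ = 2.333n²π²/2.9² - 1.
First three modes:
  n=1: λ₁ = 2.333π²/2.9² - 1 ≈ 1.738
  n=2: λ₂ = 9.332π²/2.9² - 1 ≈ 9.952
  n=3: λ₃ = 20.997π²/2.9² - 1 ≈ 23.641
Since 2.333π²/2.9² ≈ 2.738 > 1, all λₙ > 0.
The n=1 mode decays slowest → dominates as t → ∞.
Asymptotic: v ~ c₁ sin(πx/2.9) e^{-λ₁t} with decay rate λ₁ ≈ 1.738.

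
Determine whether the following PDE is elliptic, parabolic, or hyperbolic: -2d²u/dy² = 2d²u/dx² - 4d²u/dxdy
Rewriting in standard form: -2d²u/dx² + 4d²u/dxdy - 2d²u/dy² = 0. Coefficients: A = -2, B = 4, C = -2. B² - 4AC = 0, which is zero, so the equation is parabolic.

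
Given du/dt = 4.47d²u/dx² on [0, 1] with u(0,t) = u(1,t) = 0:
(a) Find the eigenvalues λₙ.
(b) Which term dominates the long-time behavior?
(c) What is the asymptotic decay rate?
Eigenvalues: λₙ = 4.47n²π².
First three modes:
  n=1: λ₁ = 4.47π² ≈ 44.117
  n=2: λ₂ = 17.88π² ≈ 176.469 (4× faster decay)
  n=3: λ₃ = 40.23π² ≈ 397.054 (9× faster decay)
As t → ∞, higher modes decay exponentially faster. The n=1 mode dominates: u ~ c₁ sin(πx) e^{-λ₁t}.
Decay rate: λ₁ = 4.47π² ≈ 44.117.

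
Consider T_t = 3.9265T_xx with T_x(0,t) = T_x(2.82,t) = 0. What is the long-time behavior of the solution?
As t → ∞, T → constant (steady state). Heat is conserved (no flux at boundaries); solution approaches the spatial average.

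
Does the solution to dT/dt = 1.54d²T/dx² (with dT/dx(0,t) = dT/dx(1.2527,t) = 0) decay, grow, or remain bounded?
T → constant (steady state). Heat is conserved (no flux at boundaries); solution approaches the spatial average.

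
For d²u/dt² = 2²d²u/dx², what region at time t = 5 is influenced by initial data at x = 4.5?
Domain of influence: [-5.5, 14.5]. Data at x = 4.5 spreads outward at speed 2.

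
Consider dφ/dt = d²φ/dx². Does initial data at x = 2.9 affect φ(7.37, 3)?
Yes, for any finite x. The heat equation has infinite propagation speed, so all initial data affects all points at any t > 0.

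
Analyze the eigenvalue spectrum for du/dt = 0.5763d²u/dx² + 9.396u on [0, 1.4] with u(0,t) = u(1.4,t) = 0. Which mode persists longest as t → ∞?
Eigenvalues: λₙ = 0.5763n²π²/1.4² - 9.396.
First three modes:
  n=1: λ₁ = 0.5763π²/1.4² - 9.396 ≈ -6.494
  n=2: λ₂ = 2.3052π²/1.4² - 9.396 ≈ 2.212
  n=3: λ₃ = 5.1867π²/1.4² - 9.396 ≈ 16.722
Since 0.5763π²/1.4² ≈ 2.902 < 9.396, λ₁ < 0.
The n=1 mode grows fastest (−λₙ is largest for n=1) → dominates.
Asymptotic: u ~ c₁ sin(πx/1.4) e^{6.494t} (exponential growth at rate −λ₁ ≈ 6.494).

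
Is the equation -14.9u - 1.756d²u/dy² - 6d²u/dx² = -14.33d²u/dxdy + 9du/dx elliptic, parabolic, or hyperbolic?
Rewriting in standard form: -6d²u/dx² + 14.33d²u/dxdy - 1.756d²u/dy² - 9du/dx - 14.9u = 0. Computing B² - 4AC with A = -6, B = 14.33, C = -1.756: discriminant = 163.2049 (positive). Answer: hyperbolic.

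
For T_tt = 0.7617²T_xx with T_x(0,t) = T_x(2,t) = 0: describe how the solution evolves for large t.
T oscillates about a mean that drifts linearly in t (generically unbounded; no decay). There is no damping, so the nonconstant modes persist as standing waves (energy conserved, no decay). But with Neumann conditions at both ends the constant mode has eigenvalue 0: the spatial mean M(t) of T satisfies M'' = 0, so M(t) = M(0) + M'(0)·t. Unless the initial velocity has zero mean (∫T_t(x,0)dx = 0), the solution grows linearly in t (unbounded, though not exponentially); if it does have zero mean, the solution stays bounded and simply oscillates.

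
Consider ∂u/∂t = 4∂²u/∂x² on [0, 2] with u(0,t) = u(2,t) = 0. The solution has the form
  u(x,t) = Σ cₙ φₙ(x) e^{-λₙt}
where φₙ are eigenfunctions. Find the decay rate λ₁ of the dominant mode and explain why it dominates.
Eigenvalues: λₙ = 4n²π²/2².
First three modes:
  n=1: λ₁ = 4π²/2² ≈ 9.87
  n=2: λ₂ = 16π²/2² ≈ 39.478 (4× faster decay)
  n=3: λ₃ = 36π²/2² ≈ 88.826 (9× faster decay)
As t → ∞, higher modes decay exponentially faster. The n=1 mode dominates: u ~ c₁ sin(πx/2) e^{-λ₁t}.
Decay rate: λ₁ = 4π²/2² ≈ 9.87.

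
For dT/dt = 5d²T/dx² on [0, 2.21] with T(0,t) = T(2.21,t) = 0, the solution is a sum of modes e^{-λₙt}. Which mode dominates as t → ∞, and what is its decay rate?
Eigenvalues: λₙ = 5n²π²/2.21².
First three modes:
  n=1: λ₁ = 5π²/2.21² ≈ 10.104
  n=2: λ₂ = 20π²/2.21² ≈ 40.415 (4× faster decay)
  n=3: λ₃ = 45π²/2.21² ≈ 90.934 (9× faster decay)
As t → ∞, higher modes decay exponentially faster. The n=1 mode dominates: T ~ c₁ sin(πx/2.21) e^{-λ₁t}.
Decay rate: λ₁ = 5π²/2.21² ≈ 10.104.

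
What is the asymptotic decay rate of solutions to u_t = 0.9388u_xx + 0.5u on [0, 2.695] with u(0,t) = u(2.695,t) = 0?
Eigenvalues: λₙ = 0.9388n²π²/2.695² - 0.5.
First three modes:
  n=1: λ₁ = 0.9388π²/2.695² - 0.5 ≈ 0.776
  n=2: λ₂ = 3.7552π²/2.695² - 0.5 ≈ 4.603
  n=3: λ₃ = 8.4492π²/2.695² - 0.5 ≈ 10.981
Since 0.9388π²/2.695² ≈ 1.276 > 0.5, all λₙ > 0.
The n=1 mode decays slowest → dominates as t → ∞.
Asymptotic: u ~ c₁ sin(πx/2.695) e^{-λ₁t} with decay rate λ₁ ≈ 0.776.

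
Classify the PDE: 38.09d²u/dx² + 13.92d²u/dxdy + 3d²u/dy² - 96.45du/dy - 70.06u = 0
A = 38.09, B = 13.92, C = 3. Discriminant B² - 4AC = -263.3136. Since -263.3136 < 0, elliptic.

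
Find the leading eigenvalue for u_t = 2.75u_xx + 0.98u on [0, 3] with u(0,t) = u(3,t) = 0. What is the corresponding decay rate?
Eigenvalues: λₙ = 2.75n²π²/3² - 0.98.
First three modes:
  n=1: λ₁ = 2.75π²/3² - 0.98 ≈ 2.036
  n=2: λ₂ = 11π²/3² - 0.98 ≈ 11.083
  n=3: λ₃ = 24.75π²/3² - 0.98 ≈ 26.161
Since 2.75π²/3² ≈ 3.016 > 0.98, all λₙ > 0.
The n=1 mode decays slowest → dominates as t → ∞.
Asymptotic: u ~ c₁ sin(πx/3) e^{-λ₁t} with decay rate λ₁ ≈ 2.036.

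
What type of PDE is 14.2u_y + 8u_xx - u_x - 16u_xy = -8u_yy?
Rewriting in standard form: 8u_xx - 16u_xy + 8u_yy - u_x + 14.2u_y = 0. With A = 8, B = -16, C = 8, the discriminant is 0. This is a parabolic PDE.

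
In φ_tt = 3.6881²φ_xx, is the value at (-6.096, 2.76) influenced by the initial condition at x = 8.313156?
No. The domain of dependence is [-16.275156, 4.083156], and 8.313156 is outside this interval.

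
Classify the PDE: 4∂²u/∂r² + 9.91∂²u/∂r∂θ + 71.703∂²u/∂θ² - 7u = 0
A = 4, B = 9.91, C = 71.703. Discriminant B² - 4AC = -1049.0399. Since -1049.0399 < 0, elliptic.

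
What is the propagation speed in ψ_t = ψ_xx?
Infinite. The heat equation is parabolic, not hyperbolic, so disturbances propagate instantly.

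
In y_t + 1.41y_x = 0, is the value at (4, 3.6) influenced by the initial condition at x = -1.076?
Yes. The characteristic through (4, 3.6) passes through x = -1.076.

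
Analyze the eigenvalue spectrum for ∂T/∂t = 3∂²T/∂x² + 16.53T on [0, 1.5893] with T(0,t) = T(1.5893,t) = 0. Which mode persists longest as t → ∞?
Eigenvalues: λₙ = 3n²π²/1.5893² - 16.53.
First three modes:
  n=1: λ₁ = 3π²/1.5893² - 16.53 ≈ -4.808
  n=2: λ₂ = 12π²/1.5893² - 16.53 ≈ 30.359
  n=3: λ₃ = 27π²/1.5893² - 16.53 ≈ 88.97
Since 3π²/1.5893² ≈ 11.722 < 16.53, λ₁ < 0.
The n=1 mode grows fastest (−λₙ is largest for n=1) → dominates.
Asymptotic: T ~ c₁ sin(πx/1.5893) e^{4.808t} (exponential growth at rate −λ₁ ≈ 4.808).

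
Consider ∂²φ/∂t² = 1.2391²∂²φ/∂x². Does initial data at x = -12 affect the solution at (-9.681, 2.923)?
Yes. The domain of dependence is [-13.3028893, -6.0591107], and -12 ∈ [-13.3028893, -6.0591107].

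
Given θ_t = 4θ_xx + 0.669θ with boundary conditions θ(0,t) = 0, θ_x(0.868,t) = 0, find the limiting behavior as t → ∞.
θ → 0. Diffusion dominates reaction (r=0.669 < κπ²/(4L²)≈13.1); solution decays.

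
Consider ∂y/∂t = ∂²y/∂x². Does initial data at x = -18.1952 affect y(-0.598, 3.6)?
Yes, for any finite x. The heat equation has infinite propagation speed, so all initial data affects all points at any t > 0.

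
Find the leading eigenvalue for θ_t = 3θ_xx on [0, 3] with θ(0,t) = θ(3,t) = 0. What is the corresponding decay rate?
Eigenvalues: λₙ = 3n²π²/3².
First three modes:
  n=1: λ₁ = 3π²/3² ≈ 3.29
  n=2: λ₂ = 12π²/3² ≈ 13.159 (4× faster decay)
  n=3: λ₃ = 27π²/3² ≈ 29.609 (9× faster decay)
As t → ∞, higher modes decay exponentially faster. The n=1 mode dominates: θ ~ c₁ sin(πx/3) e^{-λ₁t}.
Decay rate: λ₁ = 3π²/3² ≈ 3.29.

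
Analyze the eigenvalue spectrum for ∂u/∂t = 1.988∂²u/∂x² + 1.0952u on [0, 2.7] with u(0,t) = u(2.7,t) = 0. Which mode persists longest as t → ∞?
Eigenvalues: λₙ = 1.988n²π²/2.7² - 1.0952.
First three modes:
  n=1: λ₁ = 1.988π²/2.7² - 1.0952 ≈ 1.596
  n=2: λ₂ = 7.952π²/2.7² - 1.0952 ≈ 9.671
  n=3: λ₃ = 17.892π²/2.7² - 1.0952 ≈ 23.128
Since 1.988π²/2.7² ≈ 2.691 > 1.0952, all λₙ > 0.
The n=1 mode decays slowest → dominates as t → ∞.
Asymptotic: u ~ c₁ sin(πx/2.7) e^{-λ₁t} with decay rate λ₁ ≈ 1.596.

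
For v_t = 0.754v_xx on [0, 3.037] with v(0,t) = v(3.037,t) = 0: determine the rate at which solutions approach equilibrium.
Eigenvalues: λₙ = 0.754n²π²/3.037².
First three modes:
  n=1: λ₁ = 0.754π²/3.037² ≈ 0.807
  n=2: λ₂ = 3.016π²/3.037² ≈ 3.227 (4× faster decay)
  n=3: λ₃ = 6.786π²/3.037² ≈ 7.261 (9× faster decay)
As t → ∞, higher modes decay exponentially faster. The n=1 mode dominates: v ~ c₁ sin(πx/3.037) e^{-λ₁t}.
Decay rate: λ₁ = 0.754π²/3.037² ≈ 0.807.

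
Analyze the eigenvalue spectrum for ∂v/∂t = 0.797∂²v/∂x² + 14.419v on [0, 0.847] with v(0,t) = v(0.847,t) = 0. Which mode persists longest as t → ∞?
Eigenvalues: λₙ = 0.797n²π²/0.847² - 14.419.
First three modes:
  n=1: λ₁ = 0.797π²/0.847² - 14.419 ≈ -3.454
  n=2: λ₂ = 3.188π²/0.847² - 14.419 ≈ 29.439
  n=3: λ₃ = 7.173π²/0.847² - 14.419 ≈ 84.262
Since 0.797π²/0.847² ≈ 10.965 < 14.419, λ₁ < 0.
The n=1 mode grows fastest (−λₙ is largest for n=1) → dominates.
Asymptotic: v ~ c₁ sin(πx/0.847) e^{3.454t} (exponential growth at rate −λ₁ ≈ 3.454).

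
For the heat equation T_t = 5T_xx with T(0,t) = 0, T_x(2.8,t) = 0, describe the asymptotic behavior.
T → 0. Heat escapes through the Dirichlet boundary.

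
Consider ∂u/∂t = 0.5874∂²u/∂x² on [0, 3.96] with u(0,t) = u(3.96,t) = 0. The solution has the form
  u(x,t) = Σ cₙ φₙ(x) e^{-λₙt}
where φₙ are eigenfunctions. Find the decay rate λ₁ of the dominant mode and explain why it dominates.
Eigenvalues: λₙ = 0.5874n²π²/3.96².
First three modes:
  n=1: λ₁ = 0.5874π²/3.96² ≈ 0.37
  n=2: λ₂ = 2.3496π²/3.96² ≈ 1.479 (4× faster decay)
  n=3: λ₃ = 5.2866π²/3.96² ≈ 3.327 (9× faster decay)
As t → ∞, higher modes decay exponentially faster. The n=1 mode dominates: u ~ c₁ sin(πx/3.96) e^{-λ₁t}.
Decay rate: λ₁ = 0.5874π²/3.96² ≈ 0.37.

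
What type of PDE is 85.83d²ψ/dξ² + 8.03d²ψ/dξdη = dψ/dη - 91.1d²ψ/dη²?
Rewriting in standard form: 85.83d²ψ/dξ² + 8.03d²ψ/dξdη + 91.1d²ψ/dη² - dψ/dη = 0. With A = 85.83, B = 8.03, C = 91.1, the discriminant is -31211.9711. This is an elliptic PDE.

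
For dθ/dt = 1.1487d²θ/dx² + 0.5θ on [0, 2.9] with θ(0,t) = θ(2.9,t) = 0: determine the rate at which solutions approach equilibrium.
Eigenvalues: λₙ = 1.1487n²π²/2.9² - 0.5.
First three modes:
  n=1: λ₁ = 1.1487π²/2.9² - 0.5 ≈ 0.848
  n=2: λ₂ = 4.5948π²/2.9² - 0.5 ≈ 4.892
  n=3: λ₃ = 10.3383π²/2.9² - 0.5 ≈ 11.633
Since 1.1487π²/2.9² ≈ 1.348 > 0.5, all λₙ > 0.
The n=1 mode decays slowest → dominates as t → ∞.
Asymptotic: θ ~ c₁ sin(πx/2.9) e^{-λ₁t} with decay rate λ₁ ≈ 0.848.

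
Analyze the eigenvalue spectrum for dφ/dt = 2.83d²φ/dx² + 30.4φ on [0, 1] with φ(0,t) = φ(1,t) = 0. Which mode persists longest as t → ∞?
Eigenvalues: λₙ = 2.83n²π²/1² - 30.4.
First three modes:
  n=1: λ₁ = 2.83π² - 30.4 ≈ -2.469
  n=2: λ₂ = 11.32π² - 30.4 ≈ 81.324
  n=3: λ₃ = 25.47π² - 30.4 ≈ 220.979
Since 2.83π² ≈ 27.931 < 30.4, λ₁ < 0.
The n=1 mode grows fastest (−λₙ is largest for n=1) → dominates.
Asymptotic: φ ~ c₁ sin(πx/1) e^{2.469t} (exponential growth at rate −λ₁ ≈ 2.469).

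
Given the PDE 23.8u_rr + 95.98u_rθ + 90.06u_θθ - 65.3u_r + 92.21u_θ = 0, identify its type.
The second-order coefficients are A = 23.8, B = 95.98, C = 90.06. Since B² - 4AC = 638.4484 > 0, this is a hyperbolic PDE.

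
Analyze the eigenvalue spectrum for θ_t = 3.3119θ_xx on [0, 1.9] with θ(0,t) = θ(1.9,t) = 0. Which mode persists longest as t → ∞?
Eigenvalues: λₙ = 3.3119n²π²/1.9².
First three modes:
  n=1: λ₁ = 3.3119π²/1.9² ≈ 9.055
  n=2: λ₂ = 13.2476π²/1.9² ≈ 36.218 (4× faster decay)
  n=3: λ₃ = 29.8071π²/1.9² ≈ 81.491 (9× faster decay)
As t → ∞, higher modes decay exponentially faster. The n=1 mode dominates: θ ~ c₁ sin(πx/1.9) e^{-λ₁t}.
Decay rate: λ₁ = 3.3119π²/1.9² ≈ 9.055.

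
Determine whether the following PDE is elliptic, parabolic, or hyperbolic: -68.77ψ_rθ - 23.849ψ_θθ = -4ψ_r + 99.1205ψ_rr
Rewriting in standard form: -99.1205ψ_rr - 68.77ψ_rθ - 23.849ψ_θθ + 4ψ_r = 0. Coefficients: A = -99.1205, B = -68.77, C = -23.849. B² - 4AC = -4726.386318, which is negative, so the equation is elliptic.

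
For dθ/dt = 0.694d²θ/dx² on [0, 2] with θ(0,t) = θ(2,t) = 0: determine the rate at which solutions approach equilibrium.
Eigenvalues: λₙ = 0.694n²π²/2².
First three modes:
  n=1: λ₁ = 0.694π²/2² ≈ 1.712
  n=2: λ₂ = 2.776π²/2² ≈ 6.85 (4× faster decay)
  n=3: λ₃ = 6.246π²/2² ≈ 15.411 (9× faster decay)
As t → ∞, higher modes decay exponentially faster. The n=1 mode dominates: θ ~ c₁ sin(πx/2) e^{-λ₁t}.
Decay rate: λ₁ = 0.694π²/2² ≈ 1.712.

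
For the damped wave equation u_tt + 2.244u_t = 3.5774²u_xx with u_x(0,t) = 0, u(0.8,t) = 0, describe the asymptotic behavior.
u → 0. Damping (γ=2.244) dissipates energy; oscillations decay exponentially.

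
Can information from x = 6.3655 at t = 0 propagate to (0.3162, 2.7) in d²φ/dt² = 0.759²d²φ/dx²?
No. The domain of dependence is [-1.7331, 2.3655], and 6.3655 is outside this interval.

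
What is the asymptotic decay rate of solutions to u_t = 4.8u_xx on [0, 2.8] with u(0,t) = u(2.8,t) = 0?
Eigenvalues: λₙ = 4.8n²π²/2.8².
First three modes:
  n=1: λ₁ = 4.8π²/2.8² ≈ 6.043
  n=2: λ₂ = 19.2π²/2.8² ≈ 24.17 (4× faster decay)
  n=3: λ₃ = 43.2π²/2.8² ≈ 54.384 (9× faster decay)
As t → ∞, higher modes decay exponentially faster. The n=1 mode dominates: u ~ c₁ sin(πx/2.8) e^{-λ₁t}.
Decay rate: λ₁ = 4.8π²/2.8² ≈ 6.043.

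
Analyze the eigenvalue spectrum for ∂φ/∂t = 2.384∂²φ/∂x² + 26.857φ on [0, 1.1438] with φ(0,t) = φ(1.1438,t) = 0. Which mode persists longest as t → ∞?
Eigenvalues: λₙ = 2.384n²π²/1.1438² - 26.857.
First three modes:
  n=1: λ₁ = 2.384π²/1.1438² - 26.857 ≈ -8.872
  n=2: λ₂ = 9.536π²/1.1438² - 26.857 ≈ 45.082
  n=3: λ₃ = 21.456π²/1.1438² - 26.857 ≈ 135.006
Since 2.384π²/1.1438² ≈ 17.985 < 26.857, λ₁ < 0.
The n=1 mode grows fastest (−λₙ is largest for n=1) → dominates.
Asymptotic: φ ~ c₁ sin(πx/1.1438) e^{8.872t} (exponential growth at rate −λ₁ ≈ 8.872).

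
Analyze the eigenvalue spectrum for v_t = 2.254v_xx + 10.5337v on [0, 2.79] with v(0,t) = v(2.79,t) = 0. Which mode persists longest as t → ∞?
Eigenvalues: λₙ = 2.254n²π²/2.79² - 10.5337.
First three modes:
  n=1: λ₁ = 2.254π²/2.79² - 10.5337 ≈ -7.676
  n=2: λ₂ = 9.016π²/2.79² - 10.5337 ≈ 0.898
  n=3: λ₃ = 20.286π²/2.79² - 10.5337 ≈ 15.187
Since 2.254π²/2.79² ≈ 2.858 < 10.5337, λ₁ < 0.
The n=1 mode grows fastest (−λₙ is largest for n=1) → dominates.
Asymptotic: v ~ c₁ sin(πx/2.79) e^{7.676t} (exponential growth at rate −λ₁ ≈ 7.676).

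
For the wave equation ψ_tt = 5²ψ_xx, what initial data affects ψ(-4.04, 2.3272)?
Domain of dependence: [-15.676, 7.596]. Signals travel at speed 5, so data within |x - -4.04| ≤ 5·2.3272 = 11.636 can reach the point.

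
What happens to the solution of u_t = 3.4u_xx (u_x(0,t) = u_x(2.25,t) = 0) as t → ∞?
u → constant (steady state). Heat is conserved (no flux at boundaries); solution approaches the spatial average.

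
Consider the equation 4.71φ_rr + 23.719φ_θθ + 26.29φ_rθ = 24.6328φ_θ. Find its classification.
Rewriting in standard form: 4.71φ_rr + 26.29φ_rθ + 23.719φ_θθ - 24.6328φ_θ = 0. Hyperbolic. (A = 4.71, B = 26.29, C = 23.719 gives B² - 4AC = 244.29814.)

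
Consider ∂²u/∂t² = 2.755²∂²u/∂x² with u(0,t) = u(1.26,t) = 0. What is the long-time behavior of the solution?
As t → ∞, u oscillates (no decay). Energy is conserved; the solution oscillates indefinitely as standing waves.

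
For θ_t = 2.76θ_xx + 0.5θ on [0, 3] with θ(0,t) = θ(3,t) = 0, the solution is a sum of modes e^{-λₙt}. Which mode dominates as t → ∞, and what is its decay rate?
Eigenvalues: λₙ = 2.76n²π²/3² - 0.5.
First three modes:
  n=1: λ₁ = 2.76π²/3² - 0.5 ≈ 2.527
  n=2: λ₂ = 11.04π²/3² - 0.5 ≈ 11.607
  n=3: λ₃ = 24.84π²/3² - 0.5 ≈ 26.74
Since 2.76π²/3² ≈ 3.027 > 0.5, all λₙ > 0.
The n=1 mode decays slowest → dominates as t → ∞.
Asymptotic: θ ~ c₁ sin(πx/3) e^{-λ₁t} with decay rate λ₁ ≈ 2.527.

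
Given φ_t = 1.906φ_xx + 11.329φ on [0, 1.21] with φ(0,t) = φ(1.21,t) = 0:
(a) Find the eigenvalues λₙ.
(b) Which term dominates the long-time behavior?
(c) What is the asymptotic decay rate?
Eigenvalues: λₙ = 1.906n²π²/1.21² - 11.329.
First three modes:
  n=1: λ₁ = 1.906π²/1.21² - 11.329 ≈ 1.519
  n=2: λ₂ = 7.624π²/1.21² - 11.329 ≈ 40.065
  n=3: λ₃ = 17.154π²/1.21² - 11.329 ≈ 104.307
Since 1.906π²/1.21² ≈ 12.848 > 11.329, all λₙ > 0.
The n=1 mode decays slowest → dominates as t → ∞.
Asymptotic: φ ~ c₁ sin(πx/1.21) e^{-λ₁t} with decay rate λ₁ ≈ 1.519.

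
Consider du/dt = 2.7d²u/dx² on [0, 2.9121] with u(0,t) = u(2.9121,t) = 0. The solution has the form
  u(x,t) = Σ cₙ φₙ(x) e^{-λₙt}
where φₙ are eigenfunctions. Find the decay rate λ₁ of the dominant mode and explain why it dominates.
Eigenvalues: λₙ = 2.7n²π²/2.9121².
First three modes:
  n=1: λ₁ = 2.7π²/2.9121² ≈ 3.142
  n=2: λ₂ = 10.8π²/2.9121² ≈ 12.569 (4× faster decay)
  n=3: λ₃ = 24.3π²/2.9121² ≈ 28.281 (9× faster decay)
As t → ∞, higher modes decay exponentially faster. The n=1 mode dominates: u ~ c₁ sin(πx/2.9121) e^{-λ₁t}.
Decay rate: λ₁ = 2.7π²/2.9121² ≈ 3.142.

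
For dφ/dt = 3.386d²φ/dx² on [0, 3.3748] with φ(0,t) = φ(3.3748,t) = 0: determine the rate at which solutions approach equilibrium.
Eigenvalues: λₙ = 3.386n²π²/3.3748².
First three modes:
  n=1: λ₁ = 3.386π²/3.3748² ≈ 2.934
  n=2: λ₂ = 13.544π²/3.3748² ≈ 11.737 (4× faster decay)
  n=3: λ₃ = 30.474π²/3.3748² ≈ 26.408 (9× faster decay)
As t → ∞, higher modes decay exponentially faster. The n=1 mode dominates: φ ~ c₁ sin(πx/3.3748) e^{-λ₁t}.
Decay rate: λ₁ = 3.386π²/3.3748² ≈ 2.934.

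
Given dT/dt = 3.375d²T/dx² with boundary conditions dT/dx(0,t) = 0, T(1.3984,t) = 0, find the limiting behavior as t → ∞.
T → 0. Heat escapes through the Dirichlet boundary.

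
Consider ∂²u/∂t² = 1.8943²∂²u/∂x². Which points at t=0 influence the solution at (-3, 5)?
Domain of dependence: [-12.4715, 6.4715]. Signals travel at speed 1.8943, so data within |x - -3| ≤ 1.8943·5 = 9.4715 can reach the point.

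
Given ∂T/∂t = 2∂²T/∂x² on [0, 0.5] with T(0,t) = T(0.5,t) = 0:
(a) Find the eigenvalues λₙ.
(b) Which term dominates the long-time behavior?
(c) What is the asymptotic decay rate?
Eigenvalues: λₙ = 2n²π²/0.5².
First three modes:
  n=1: λ₁ = 2π²/0.5² ≈ 78.957
  n=2: λ₂ = 8π²/0.5² ≈ 315.827 (4× faster decay)
  n=3: λ₃ = 18π²/0.5² ≈ 710.612 (9× faster decay)
As t → ∞, higher modes decay exponentially faster. The n=1 mode dominates: T ~ c₁ sin(πx/0.5) e^{-λ₁t}.
Decay rate: λ₁ = 2π²/0.5² ≈ 78.957.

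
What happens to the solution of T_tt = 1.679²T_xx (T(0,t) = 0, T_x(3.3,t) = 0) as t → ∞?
T oscillates (no decay). Energy is conserved; the solution oscillates indefinitely as standing waves.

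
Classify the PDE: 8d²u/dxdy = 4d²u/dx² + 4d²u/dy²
Rewriting in standard form: -4d²u/dx² + 8d²u/dxdy - 4d²u/dy² = 0. A = -4, B = 8, C = -4. Discriminant B² - 4AC = 0. Since 0 = 0, parabolic.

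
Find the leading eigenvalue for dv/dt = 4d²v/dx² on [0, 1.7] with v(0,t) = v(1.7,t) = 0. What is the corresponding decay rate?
Eigenvalues: λₙ = 4n²π²/1.7².
First three modes:
  n=1: λ₁ = 4π²/1.7² ≈ 13.66
  n=2: λ₂ = 16π²/1.7² ≈ 54.641 (4× faster decay)
  n=3: λ₃ = 36π²/1.7² ≈ 122.943 (9× faster decay)
As t → ∞, higher modes decay exponentially faster. The n=1 mode dominates: v ~ c₁ sin(πx/1.7) e^{-λ₁t}.
Decay rate: λ₁ = 4π²/1.7² ≈ 13.66.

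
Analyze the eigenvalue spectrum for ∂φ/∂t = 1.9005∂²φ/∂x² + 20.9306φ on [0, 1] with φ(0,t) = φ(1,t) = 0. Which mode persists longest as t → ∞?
Eigenvalues: λₙ = 1.9005n²π²/1² - 20.9306.
First three modes:
  n=1: λ₁ = 1.9005π² - 20.9306 ≈ -2.173
  n=2: λ₂ = 7.602π² - 20.9306 ≈ 54.098
  n=3: λ₃ = 17.1045π² - 20.9306 ≈ 147.884
Since 1.9005π² ≈ 18.757 < 20.9306, λ₁ < 0.
The n=1 mode grows fastest (−λₙ is largest for n=1) → dominates.
Asymptotic: φ ~ c₁ sin(πx/1) e^{2.173t} (exponential growth at rate −λ₁ ≈ 2.173).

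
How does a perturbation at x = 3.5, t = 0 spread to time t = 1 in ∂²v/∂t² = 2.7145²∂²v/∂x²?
Domain of influence: [0.7855, 6.2145]. Data at x = 3.5 spreads outward at speed 2.7145.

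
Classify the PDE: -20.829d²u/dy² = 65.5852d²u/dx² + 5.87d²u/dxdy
Rewriting in standard form: -65.5852d²u/dx² - 5.87d²u/dxdy - 20.829d²u/dy² = 0. A = -65.5852, B = -5.87, C = -20.829. Discriminant B² - 4AC = -5429.8396232. Since -5429.8396232 < 0, elliptic.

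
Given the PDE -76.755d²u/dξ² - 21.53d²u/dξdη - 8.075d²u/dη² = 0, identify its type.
The second-order coefficients are A = -76.755, B = -21.53, C = -8.075. Since B² - 4AC = -2015.6456 < 0, this is an elliptic PDE.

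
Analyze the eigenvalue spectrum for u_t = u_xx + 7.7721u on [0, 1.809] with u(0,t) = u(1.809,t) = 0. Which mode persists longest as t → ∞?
Eigenvalues: λₙ = n²π²/1.809² - 7.7721.
First three modes:
  n=1: λ₁ = π²/1.809² - 7.7721 ≈ -4.756
  n=2: λ₂ = 4π²/1.809² - 7.7721 ≈ 4.292
  n=3: λ₃ = 9π²/1.809² - 7.7721 ≈ 19.371
Since π²/1.809² ≈ 3.016 < 7.7721, λ₁ < 0.
The n=1 mode grows fastest (−λₙ is largest for n=1) → dominates.
Asymptotic: u ~ c₁ sin(πx/1.809) e^{4.756t} (exponential growth at rate −λ₁ ≈ 4.756).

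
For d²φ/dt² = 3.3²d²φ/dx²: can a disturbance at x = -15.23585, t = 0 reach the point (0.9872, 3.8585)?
No. The domain of dependence is [-11.74585, 13.72025], and -15.23585 is outside this interval.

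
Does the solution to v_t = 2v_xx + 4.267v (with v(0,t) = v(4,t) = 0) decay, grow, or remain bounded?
v grows unboundedly. Reaction dominates diffusion (r=4.267 > κπ²/L²≈1.23); solution grows exponentially.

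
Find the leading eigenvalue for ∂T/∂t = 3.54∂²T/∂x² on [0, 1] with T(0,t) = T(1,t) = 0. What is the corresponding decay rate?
Eigenvalues: λₙ = 3.54n²π².
First three modes:
  n=1: λ₁ = 3.54π² ≈ 34.938
  n=2: λ₂ = 14.16π² ≈ 139.754 (4× faster decay)
  n=3: λ₃ = 31.86π² ≈ 314.446 (9× faster decay)
As t → ∞, higher modes decay exponentially faster. The n=1 mode dominates: T ~ c₁ sin(πx) e^{-λ₁t}.
Decay rate: λ₁ = 3.54π² ≈ 34.938.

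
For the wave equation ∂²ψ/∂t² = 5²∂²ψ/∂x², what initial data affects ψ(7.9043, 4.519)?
Domain of dependence: [-14.6907, 30.4993]. Signals travel at speed 5, so data within |x - 7.9043| ≤ 5·4.519 = 22.595 can reach the point.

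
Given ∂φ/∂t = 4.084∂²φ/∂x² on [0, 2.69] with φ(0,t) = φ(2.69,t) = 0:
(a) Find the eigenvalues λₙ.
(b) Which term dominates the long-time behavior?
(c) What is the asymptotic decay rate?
Eigenvalues: λₙ = 4.084n²π²/2.69².
First three modes:
  n=1: λ₁ = 4.084π²/2.69² ≈ 5.57
  n=2: λ₂ = 16.336π²/2.69² ≈ 22.281 (4× faster decay)
  n=3: λ₃ = 36.756π²/2.69² ≈ 50.133 (9× faster decay)
As t → ∞, higher modes decay exponentially faster. The n=1 mode dominates: φ ~ c₁ sin(πx/2.69) e^{-λ₁t}.
Decay rate: λ₁ = 4.084π²/2.69² ≈ 5.57.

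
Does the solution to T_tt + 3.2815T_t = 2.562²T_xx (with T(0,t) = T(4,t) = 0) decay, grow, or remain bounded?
T → 0. Damping (γ=3.2815) dissipates energy; oscillations decay exponentially.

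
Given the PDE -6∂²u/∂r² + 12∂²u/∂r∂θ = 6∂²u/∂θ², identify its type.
Rewriting in standard form: -6∂²u/∂r² + 12∂²u/∂r∂θ - 6∂²u/∂θ² = 0. The second-order coefficients are A = -6, B = 12, C = -6. Since B² - 4AC = 0 = 0, this is a parabolic PDE.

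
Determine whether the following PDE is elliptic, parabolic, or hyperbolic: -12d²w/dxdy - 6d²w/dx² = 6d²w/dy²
Rewriting in standard form: -6d²w/dx² - 12d²w/dxdy - 6d²w/dy² = 0. Coefficients: A = -6, B = -12, C = -6. B² - 4AC = 0, which is zero, so the equation is parabolic.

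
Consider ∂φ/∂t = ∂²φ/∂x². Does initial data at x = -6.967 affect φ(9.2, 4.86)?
Yes, for any finite x. The heat equation has infinite propagation speed, so all initial data affects all points at any t > 0.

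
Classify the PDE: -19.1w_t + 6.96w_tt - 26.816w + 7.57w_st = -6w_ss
Rewriting in standard form: 6w_ss + 7.57w_st + 6.96w_tt - 19.1w_t - 26.816w = 0. A = 6, B = 7.57, C = 6.96. Discriminant B² - 4AC = -109.7351. Since -109.7351 < 0, elliptic.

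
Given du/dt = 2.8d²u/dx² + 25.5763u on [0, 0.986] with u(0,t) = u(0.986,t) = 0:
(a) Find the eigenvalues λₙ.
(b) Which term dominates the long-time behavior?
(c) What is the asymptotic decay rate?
Eigenvalues: λₙ = 2.8n²π²/0.986² - 25.5763.
First three modes:
  n=1: λ₁ = 2.8π²/0.986² - 25.5763 ≈ 2.849
  n=2: λ₂ = 11.2π²/0.986² - 25.5763 ≈ 88.125
  n=3: λ₃ = 25.2π²/0.986² - 25.5763 ≈ 230.251
Since 2.8π²/0.986² ≈ 28.425 > 25.5763, all λₙ > 0.
The n=1 mode decays slowest → dominates as t → ∞.
Asymptotic: u ~ c₁ sin(πx/0.986) e^{-λ₁t} with decay rate λ₁ ≈ 2.849.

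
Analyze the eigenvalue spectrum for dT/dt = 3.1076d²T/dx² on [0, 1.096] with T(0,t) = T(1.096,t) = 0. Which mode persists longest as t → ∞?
Eigenvalues: λₙ = 3.1076n²π²/1.096².
First three modes:
  n=1: λ₁ = 3.1076π²/1.096² ≈ 25.533
  n=2: λ₂ = 12.4304π²/1.096² ≈ 102.132 (4× faster decay)
  n=3: λ₃ = 27.9684π²/1.096² ≈ 229.798 (9× faster decay)
As t → ∞, higher modes decay exponentially faster. The n=1 mode dominates: T ~ c₁ sin(πx/1.096) e^{-λ₁t}.
Decay rate: λ₁ = 3.1076π²/1.096² ≈ 25.533.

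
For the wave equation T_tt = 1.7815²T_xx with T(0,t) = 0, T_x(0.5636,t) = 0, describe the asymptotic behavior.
T oscillates (no decay). Energy is conserved; the solution oscillates indefinitely as standing waves.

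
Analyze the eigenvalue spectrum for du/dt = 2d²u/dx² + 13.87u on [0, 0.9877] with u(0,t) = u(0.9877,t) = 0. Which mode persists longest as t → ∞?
Eigenvalues: λₙ = 2n²π²/0.9877² - 13.87.
First three modes:
  n=1: λ₁ = 2π²/0.9877² - 13.87 ≈ 6.364
  n=2: λ₂ = 8π²/0.9877² - 13.87 ≈ 67.066
  n=3: λ₃ = 18π²/0.9877² - 13.87 ≈ 168.235
Since 2π²/0.9877² ≈ 20.234 > 13.87, all λₙ > 0.
The n=1 mode decays slowest → dominates as t → ∞.
Asymptotic: u ~ c₁ sin(πx/0.9877) e^{-λ₁t} with decay rate λ₁ ≈ 6.364.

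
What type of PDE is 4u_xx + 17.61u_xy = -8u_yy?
Rewriting in standard form: 4u_xx + 17.61u_xy + 8u_yy = 0. With A = 4, B = 17.61, C = 8, the discriminant is 182.1121. This is a hyperbolic PDE.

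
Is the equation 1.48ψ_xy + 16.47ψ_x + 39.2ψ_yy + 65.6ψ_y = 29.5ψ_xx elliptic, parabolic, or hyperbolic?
Rewriting in standard form: -29.5ψ_xx + 1.48ψ_xy + 39.2ψ_yy + 16.47ψ_x + 65.6ψ_y = 0. Computing B² - 4AC with A = -29.5, B = 1.48, C = 39.2: discriminant = 4627.7904 (positive). Answer: hyperbolic.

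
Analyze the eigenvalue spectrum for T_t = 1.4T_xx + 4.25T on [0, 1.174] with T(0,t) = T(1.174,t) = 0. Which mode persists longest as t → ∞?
Eigenvalues: λₙ = 1.4n²π²/1.174² - 4.25.
First three modes:
  n=1: λ₁ = 1.4π²/1.174² - 4.25 ≈ 5.775
  n=2: λ₂ = 5.6π²/1.174² - 4.25 ≈ 35.851
  n=3: λ₃ = 12.6π²/1.174² - 4.25 ≈ 85.976
Since 1.4π²/1.174² ≈ 10.025 > 4.25, all λₙ > 0.
The n=1 mode decays slowest → dominates as t → ∞.
Asymptotic: T ~ c₁ sin(πx/1.174) e^{-λ₁t} with decay rate λ₁ ≈ 5.775.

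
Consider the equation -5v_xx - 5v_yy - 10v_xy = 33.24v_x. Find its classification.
Rewriting in standard form: -5v_xx - 10v_xy - 5v_yy - 33.24v_x = 0. Parabolic. (A = -5, B = -10, C = -5 gives B² - 4AC = 0.)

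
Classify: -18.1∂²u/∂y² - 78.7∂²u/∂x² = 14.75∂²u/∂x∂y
Rewriting in standard form: -78.7∂²u/∂x² - 14.75∂²u/∂x∂y - 18.1∂²u/∂y² = 0. Elliptic (discriminant = -5480.3175).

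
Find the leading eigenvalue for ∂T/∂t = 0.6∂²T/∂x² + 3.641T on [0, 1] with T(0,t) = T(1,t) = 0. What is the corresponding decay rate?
Eigenvalues: λₙ = 0.6n²π²/1² - 3.641.
First three modes:
  n=1: λ₁ = 0.6π² - 3.641 ≈ 2.281
  n=2: λ₂ = 2.4π² - 3.641 ≈ 20.046
  n=3: λ₃ = 5.4π² - 3.641 ≈ 49.655
Since 0.6π² ≈ 5.922 > 3.641, all λₙ > 0.
The n=1 mode decays slowest → dominates as t → ∞.
Asymptotic: T ~ c₁ sin(πx/1) e^{-λ₁t} with decay rate λ₁ ≈ 2.281.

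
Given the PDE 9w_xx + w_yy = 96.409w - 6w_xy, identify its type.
Rewriting in standard form: 9w_xx + 6w_xy + w_yy - 96.409w = 0. The second-order coefficients are A = 9, B = 6, C = 1. Since B² - 4AC = 0 = 0, this is a parabolic PDE.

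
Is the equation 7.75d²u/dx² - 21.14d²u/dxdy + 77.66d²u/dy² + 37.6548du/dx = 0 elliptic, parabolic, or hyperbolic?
Computing B² - 4AC with A = 7.75, B = -21.14, C = 77.66: discriminant = -1960.5604 (negative). Answer: elliptic.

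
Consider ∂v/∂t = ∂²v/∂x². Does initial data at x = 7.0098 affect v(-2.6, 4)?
Yes, for any finite x. The heat equation has infinite propagation speed, so all initial data affects all points at any t > 0.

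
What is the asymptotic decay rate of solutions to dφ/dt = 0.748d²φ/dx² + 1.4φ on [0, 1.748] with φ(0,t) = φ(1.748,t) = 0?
Eigenvalues: λₙ = 0.748n²π²/1.748² - 1.4.
First three modes:
  n=1: λ₁ = 0.748π²/1.748² - 1.4 ≈ 1.016
  n=2: λ₂ = 2.992π²/1.748² - 1.4 ≈ 8.264
  n=3: λ₃ = 6.732π²/1.748² - 1.4 ≈ 20.345
Since 0.748π²/1.748² ≈ 2.416 > 1.4, all λₙ > 0.
The n=1 mode decays slowest → dominates as t → ∞.
Asymptotic: φ ~ c₁ sin(πx/1.748) e^{-λ₁t} with decay rate λ₁ ≈ 1.016.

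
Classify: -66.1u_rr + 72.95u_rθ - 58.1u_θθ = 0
Elliptic (discriminant = -10039.9375).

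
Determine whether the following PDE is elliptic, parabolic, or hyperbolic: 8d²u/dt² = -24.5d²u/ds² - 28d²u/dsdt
Rewriting in standard form: 24.5d²u/ds² + 28d²u/dsdt + 8d²u/dt² = 0. Coefficients: A = 24.5, B = 28, C = 8. B² - 4AC = 0, which is zero, so the equation is parabolic.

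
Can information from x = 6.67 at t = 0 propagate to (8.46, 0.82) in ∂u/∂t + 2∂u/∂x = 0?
No. Only data at x = 6.82 affects (8.46, 0.82). Advection has one-way propagation along characteristics.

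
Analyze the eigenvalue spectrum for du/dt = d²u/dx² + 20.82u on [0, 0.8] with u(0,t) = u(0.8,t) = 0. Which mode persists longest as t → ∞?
Eigenvalues: λₙ = n²π²/0.8² - 20.82.
First three modes:
  n=1: λ₁ = π²/0.8² - 20.82 ≈ -5.399
  n=2: λ₂ = 4π²/0.8² - 20.82 ≈ 40.865
  n=3: λ₃ = 9π²/0.8² - 20.82 ≈ 117.971
Since π²/0.8² ≈ 15.421 < 20.82, λ₁ < 0.
The n=1 mode grows fastest (−λₙ is largest for n=1) → dominates.
Asymptotic: u ~ c₁ sin(πx/0.8) e^{5.399t} (exponential growth at rate −λ₁ ≈ 5.399).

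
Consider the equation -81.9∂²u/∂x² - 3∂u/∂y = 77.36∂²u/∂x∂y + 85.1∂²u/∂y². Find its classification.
Rewriting in standard form: -81.9∂²u/∂x² - 77.36∂²u/∂x∂y - 85.1∂²u/∂y² - 3∂u/∂y = 0. Elliptic. (A = -81.9, B = -77.36, C = -85.1 gives B² - 4AC = -21894.1904.)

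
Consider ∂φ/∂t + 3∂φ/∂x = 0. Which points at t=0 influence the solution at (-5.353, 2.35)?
A single point: x = -12.403. The characteristic through (-5.353, 2.35) is x - 3t = const, so x = -5.353 - 3·2.35 = -12.403.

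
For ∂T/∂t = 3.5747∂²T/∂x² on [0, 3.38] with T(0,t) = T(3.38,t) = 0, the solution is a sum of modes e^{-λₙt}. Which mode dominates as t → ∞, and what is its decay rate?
Eigenvalues: λₙ = 3.5747n²π²/3.38².
First three modes:
  n=1: λ₁ = 3.5747π²/3.38² ≈ 3.088
  n=2: λ₂ = 14.2988π²/3.38² ≈ 12.353 (4× faster decay)
  n=3: λ₃ = 32.1723π²/3.38² ≈ 27.794 (9× faster decay)
As t → ∞, higher modes decay exponentially faster. The n=1 mode dominates: T ~ c₁ sin(πx/3.38) e^{-λ₁t}.
Decay rate: λ₁ = 3.5747π²/3.38² ≈ 3.088.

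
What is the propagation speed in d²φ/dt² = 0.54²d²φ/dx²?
Speed = 0.54. Information travels along characteristics x = x₀ ± 0.54t.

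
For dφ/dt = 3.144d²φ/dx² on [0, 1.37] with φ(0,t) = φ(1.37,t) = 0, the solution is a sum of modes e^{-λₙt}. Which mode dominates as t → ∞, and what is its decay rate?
Eigenvalues: λₙ = 3.144n²π²/1.37².
First three modes:
  n=1: λ₁ = 3.144π²/1.37² ≈ 16.533
  n=2: λ₂ = 12.576π²/1.37² ≈ 66.13 (4× faster decay)
  n=3: λ₃ = 28.296π²/1.37² ≈ 148.793 (9× faster decay)
As t → ∞, higher modes decay exponentially faster. The n=1 mode dominates: φ ~ c₁ sin(πx/1.37) e^{-λ₁t}.
Decay rate: λ₁ = 3.144π²/1.37² ≈ 16.533.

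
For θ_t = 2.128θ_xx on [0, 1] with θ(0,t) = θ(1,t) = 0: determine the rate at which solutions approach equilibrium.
Eigenvalues: λₙ = 2.128n²π².
First three modes:
  n=1: λ₁ = 2.128π² ≈ 21.003
  n=2: λ₂ = 8.512π² ≈ 84.01 (4× faster decay)
  n=3: λ₃ = 19.152π² ≈ 189.023 (9× faster decay)
As t → ∞, higher modes decay exponentially faster. The n=1 mode dominates: θ ~ c₁ sin(πx) e^{-λ₁t}.
Decay rate: λ₁ = 2.128π² ≈ 21.003.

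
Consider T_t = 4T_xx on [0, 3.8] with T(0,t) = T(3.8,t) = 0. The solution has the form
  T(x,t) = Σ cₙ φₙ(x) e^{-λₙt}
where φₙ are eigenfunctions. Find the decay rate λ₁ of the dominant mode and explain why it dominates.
Eigenvalues: λₙ = 4n²π²/3.8².
First three modes:
  n=1: λ₁ = 4π²/3.8² ≈ 2.734
  n=2: λ₂ = 16π²/3.8² ≈ 10.936 (4× faster decay)
  n=3: λ₃ = 36π²/3.8² ≈ 24.606 (9× faster decay)
As t → ∞, higher modes decay exponentially faster. The n=1 mode dominates: T ~ c₁ sin(πx/3.8) e^{-λ₁t}.
Decay rate: λ₁ = 4π²/3.8² ≈ 2.734.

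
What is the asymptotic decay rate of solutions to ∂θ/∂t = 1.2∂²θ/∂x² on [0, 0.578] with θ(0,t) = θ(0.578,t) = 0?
Eigenvalues: λₙ = 1.2n²π²/0.578².
First three modes:
  n=1: λ₁ = 1.2π²/0.578² ≈ 35.451
  n=2: λ₂ = 4.8π²/0.578² ≈ 141.803 (4× faster decay)
  n=3: λ₃ = 10.8π²/0.578² ≈ 319.057 (9× faster decay)
As t → ∞, higher modes decay exponentially faster. The n=1 mode dominates: θ ~ c₁ sin(πx/0.578) e^{-λ₁t}.
Decay rate: λ₁ = 1.2π²/0.578² ≈ 35.451.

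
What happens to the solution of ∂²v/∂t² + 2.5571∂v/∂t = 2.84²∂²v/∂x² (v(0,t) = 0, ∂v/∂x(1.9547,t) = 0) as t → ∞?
v → 0. Damping (γ=2.5571) dissipates energy; oscillations decay exponentially.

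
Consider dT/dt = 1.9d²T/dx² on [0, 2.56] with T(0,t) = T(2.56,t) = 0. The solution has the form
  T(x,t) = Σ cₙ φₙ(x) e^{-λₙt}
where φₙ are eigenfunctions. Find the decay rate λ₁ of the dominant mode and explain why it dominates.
Eigenvalues: λₙ = 1.9n²π²/2.56².
First three modes:
  n=1: λ₁ = 1.9π²/2.56² ≈ 2.861
  n=2: λ₂ = 7.6π²/2.56² ≈ 11.445 (4× faster decay)
  n=3: λ₃ = 17.1π²/2.56² ≈ 25.752 (9× faster decay)
As t → ∞, higher modes decay exponentially faster. The n=1 mode dominates: T ~ c₁ sin(πx/2.56) e^{-λ₁t}.
Decay rate: λ₁ = 1.9π²/2.56² ≈ 2.861.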